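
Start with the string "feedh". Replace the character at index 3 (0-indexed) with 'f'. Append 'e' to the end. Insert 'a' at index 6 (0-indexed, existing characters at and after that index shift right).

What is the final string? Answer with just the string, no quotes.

Applying each edit step by step:
Start: "feedh"
Op 1 (replace idx 3: 'd' -> 'f'): "feedh" -> "feefh"
Op 2 (append 'e'): "feefh" -> "feefhe"
Op 3 (insert 'a' at idx 6): "feefhe" -> "feefhea"

Answer: feefhea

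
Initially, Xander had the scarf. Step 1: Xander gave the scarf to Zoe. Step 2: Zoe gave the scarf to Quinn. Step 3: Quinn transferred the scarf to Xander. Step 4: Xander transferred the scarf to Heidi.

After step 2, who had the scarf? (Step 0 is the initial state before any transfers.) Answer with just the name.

Answer: Quinn

Derivation:
Tracking the scarf holder through step 2:
After step 0 (start): Xander
After step 1: Zoe
After step 2: Quinn

At step 2, the holder is Quinn.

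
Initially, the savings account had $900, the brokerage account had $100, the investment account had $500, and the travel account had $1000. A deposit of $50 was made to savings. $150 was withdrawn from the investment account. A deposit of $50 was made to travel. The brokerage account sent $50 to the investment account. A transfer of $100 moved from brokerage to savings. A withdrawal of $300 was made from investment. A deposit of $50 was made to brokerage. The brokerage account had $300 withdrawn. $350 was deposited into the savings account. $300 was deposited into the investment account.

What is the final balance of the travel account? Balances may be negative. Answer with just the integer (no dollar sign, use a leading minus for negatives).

Answer: 1050

Derivation:
Tracking account balances step by step:
Start: savings=900, brokerage=100, investment=500, travel=1000
Event 1 (deposit 50 to savings): savings: 900 + 50 = 950. Balances: savings=950, brokerage=100, investment=500, travel=1000
Event 2 (withdraw 150 from investment): investment: 500 - 150 = 350. Balances: savings=950, brokerage=100, investment=350, travel=1000
Event 3 (deposit 50 to travel): travel: 1000 + 50 = 1050. Balances: savings=950, brokerage=100, investment=350, travel=1050
Event 4 (transfer 50 brokerage -> investment): brokerage: 100 - 50 = 50, investment: 350 + 50 = 400. Balances: savings=950, brokerage=50, investment=400, travel=1050
Event 5 (transfer 100 brokerage -> savings): brokerage: 50 - 100 = -50, savings: 950 + 100 = 1050. Balances: savings=1050, brokerage=-50, investment=400, travel=1050
Event 6 (withdraw 300 from investment): investment: 400 - 300 = 100. Balances: savings=1050, brokerage=-50, investment=100, travel=1050
Event 7 (deposit 50 to brokerage): brokerage: -50 + 50 = 0. Balances: savings=1050, brokerage=0, investment=100, travel=1050
Event 8 (withdraw 300 from brokerage): brokerage: 0 - 300 = -300. Balances: savings=1050, brokerage=-300, investment=100, travel=1050
Event 9 (deposit 350 to savings): savings: 1050 + 350 = 1400. Balances: savings=1400, brokerage=-300, investment=100, travel=1050
Event 10 (deposit 300 to investment): investment: 100 + 300 = 400. Balances: savings=1400, brokerage=-300, investment=400, travel=1050

Final balance of travel: 1050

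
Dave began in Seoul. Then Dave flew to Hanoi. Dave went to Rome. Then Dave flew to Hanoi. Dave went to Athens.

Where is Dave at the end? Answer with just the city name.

Tracking Dave's location:
Start: Dave is in Seoul.
After move 1: Seoul -> Hanoi. Dave is in Hanoi.
After move 2: Hanoi -> Rome. Dave is in Rome.
After move 3: Rome -> Hanoi. Dave is in Hanoi.
After move 4: Hanoi -> Athens. Dave is in Athens.

Answer: Athens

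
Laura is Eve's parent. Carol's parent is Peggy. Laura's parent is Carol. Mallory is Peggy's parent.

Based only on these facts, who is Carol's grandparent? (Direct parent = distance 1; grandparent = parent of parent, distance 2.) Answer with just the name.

Reconstructing the parent chain from the given facts:
  Mallory -> Peggy -> Carol -> Laura -> Eve
(each arrow means 'parent of the next')
Positions in the chain (0 = top):
  position of Mallory: 0
  position of Peggy: 1
  position of Carol: 2
  position of Laura: 3
  position of Eve: 4

Carol is at position 2; the grandparent is 2 steps up the chain, i.e. position 0: Mallory.

Answer: Mallory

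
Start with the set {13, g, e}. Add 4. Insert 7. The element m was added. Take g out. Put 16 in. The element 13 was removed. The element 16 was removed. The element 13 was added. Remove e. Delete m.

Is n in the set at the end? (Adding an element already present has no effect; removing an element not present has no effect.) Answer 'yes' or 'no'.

Tracking the set through each operation:
Start: {13, e, g}
Event 1 (add 4): added. Set: {13, 4, e, g}
Event 2 (add 7): added. Set: {13, 4, 7, e, g}
Event 3 (add m): added. Set: {13, 4, 7, e, g, m}
Event 4 (remove g): removed. Set: {13, 4, 7, e, m}
Event 5 (add 16): added. Set: {13, 16, 4, 7, e, m}
Event 6 (remove 13): removed. Set: {16, 4, 7, e, m}
Event 7 (remove 16): removed. Set: {4, 7, e, m}
Event 8 (add 13): added. Set: {13, 4, 7, e, m}
Event 9 (remove e): removed. Set: {13, 4, 7, m}
Event 10 (remove m): removed. Set: {13, 4, 7}

Final set: {13, 4, 7} (size 3)
n is NOT in the final set.

Answer: no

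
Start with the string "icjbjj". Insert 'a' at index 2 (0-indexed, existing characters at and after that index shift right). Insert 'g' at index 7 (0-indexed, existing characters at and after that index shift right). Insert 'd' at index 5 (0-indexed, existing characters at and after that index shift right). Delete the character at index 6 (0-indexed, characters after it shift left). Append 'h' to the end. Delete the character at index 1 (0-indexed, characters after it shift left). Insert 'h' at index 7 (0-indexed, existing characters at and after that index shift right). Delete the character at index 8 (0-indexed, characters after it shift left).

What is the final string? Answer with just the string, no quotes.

Answer: iajbdjgh

Derivation:
Applying each edit step by step:
Start: "icjbjj"
Op 1 (insert 'a' at idx 2): "icjbjj" -> "icajbjj"
Op 2 (insert 'g' at idx 7): "icajbjj" -> "icajbjjg"
Op 3 (insert 'd' at idx 5): "icajbjjg" -> "icajbdjjg"
Op 4 (delete idx 6 = 'j'): "icajbdjjg" -> "icajbdjg"
Op 5 (append 'h'): "icajbdjg" -> "icajbdjgh"
Op 6 (delete idx 1 = 'c'): "icajbdjgh" -> "iajbdjgh"
Op 7 (insert 'h' at idx 7): "iajbdjgh" -> "iajbdjghh"
Op 8 (delete idx 8 = 'h'): "iajbdjghh" -> "iajbdjgh"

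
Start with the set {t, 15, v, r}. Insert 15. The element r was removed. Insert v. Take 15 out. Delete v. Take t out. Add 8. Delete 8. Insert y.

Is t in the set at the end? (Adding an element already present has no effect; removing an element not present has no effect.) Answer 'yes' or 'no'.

Answer: no

Derivation:
Tracking the set through each operation:
Start: {15, r, t, v}
Event 1 (add 15): already present, no change. Set: {15, r, t, v}
Event 2 (remove r): removed. Set: {15, t, v}
Event 3 (add v): already present, no change. Set: {15, t, v}
Event 4 (remove 15): removed. Set: {t, v}
Event 5 (remove v): removed. Set: {t}
Event 6 (remove t): removed. Set: {}
Event 7 (add 8): added. Set: {8}
Event 8 (remove 8): removed. Set: {}
Event 9 (add y): added. Set: {y}

Final set: {y} (size 1)
t is NOT in the final set.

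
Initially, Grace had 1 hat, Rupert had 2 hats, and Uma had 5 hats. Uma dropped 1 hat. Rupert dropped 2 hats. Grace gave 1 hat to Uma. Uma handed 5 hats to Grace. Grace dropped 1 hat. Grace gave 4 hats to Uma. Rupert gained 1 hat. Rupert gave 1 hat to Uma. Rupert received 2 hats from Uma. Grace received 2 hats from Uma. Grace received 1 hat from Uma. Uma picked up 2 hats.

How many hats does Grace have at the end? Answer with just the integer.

Tracking counts step by step:
Start: Grace=1, Rupert=2, Uma=5
Event 1 (Uma -1): Uma: 5 -> 4. State: Grace=1, Rupert=2, Uma=4
Event 2 (Rupert -2): Rupert: 2 -> 0. State: Grace=1, Rupert=0, Uma=4
Event 3 (Grace -> Uma, 1): Grace: 1 -> 0, Uma: 4 -> 5. State: Grace=0, Rupert=0, Uma=5
Event 4 (Uma -> Grace, 5): Uma: 5 -> 0, Grace: 0 -> 5. State: Grace=5, Rupert=0, Uma=0
Event 5 (Grace -1): Grace: 5 -> 4. State: Grace=4, Rupert=0, Uma=0
Event 6 (Grace -> Uma, 4): Grace: 4 -> 0, Uma: 0 -> 4. State: Grace=0, Rupert=0, Uma=4
Event 7 (Rupert +1): Rupert: 0 -> 1. State: Grace=0, Rupert=1, Uma=4
Event 8 (Rupert -> Uma, 1): Rupert: 1 -> 0, Uma: 4 -> 5. State: Grace=0, Rupert=0, Uma=5
Event 9 (Uma -> Rupert, 2): Uma: 5 -> 3, Rupert: 0 -> 2. State: Grace=0, Rupert=2, Uma=3
Event 10 (Uma -> Grace, 2): Uma: 3 -> 1, Grace: 0 -> 2. State: Grace=2, Rupert=2, Uma=1
Event 11 (Uma -> Grace, 1): Uma: 1 -> 0, Grace: 2 -> 3. State: Grace=3, Rupert=2, Uma=0
Event 12 (Uma +2): Uma: 0 -> 2. State: Grace=3, Rupert=2, Uma=2

Grace's final count: 3

Answer: 3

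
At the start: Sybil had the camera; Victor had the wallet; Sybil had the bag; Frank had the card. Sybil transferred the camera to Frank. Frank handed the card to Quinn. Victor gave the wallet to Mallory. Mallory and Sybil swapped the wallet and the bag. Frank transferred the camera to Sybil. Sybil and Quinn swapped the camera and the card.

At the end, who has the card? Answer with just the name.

Tracking all object holders:
Start: camera:Sybil, wallet:Victor, bag:Sybil, card:Frank
Event 1 (give camera: Sybil -> Frank). State: camera:Frank, wallet:Victor, bag:Sybil, card:Frank
Event 2 (give card: Frank -> Quinn). State: camera:Frank, wallet:Victor, bag:Sybil, card:Quinn
Event 3 (give wallet: Victor -> Mallory). State: camera:Frank, wallet:Mallory, bag:Sybil, card:Quinn
Event 4 (swap wallet<->bag: now wallet:Sybil, bag:Mallory). State: camera:Frank, wallet:Sybil, bag:Mallory, card:Quinn
Event 5 (give camera: Frank -> Sybil). State: camera:Sybil, wallet:Sybil, bag:Mallory, card:Quinn
Event 6 (swap camera<->card: now camera:Quinn, card:Sybil). State: camera:Quinn, wallet:Sybil, bag:Mallory, card:Sybil

Final state: camera:Quinn, wallet:Sybil, bag:Mallory, card:Sybil
The card is held by Sybil.

Answer: Sybil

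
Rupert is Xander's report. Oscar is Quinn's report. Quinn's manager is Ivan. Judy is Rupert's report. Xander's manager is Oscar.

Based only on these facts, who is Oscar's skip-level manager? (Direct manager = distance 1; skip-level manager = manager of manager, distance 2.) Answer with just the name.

Answer: Ivan

Derivation:
Reconstructing the manager chain from the given facts:
  Ivan -> Quinn -> Oscar -> Xander -> Rupert -> Judy
(each arrow means 'manager of the next')
Positions in the chain (0 = top):
  position of Ivan: 0
  position of Quinn: 1
  position of Oscar: 2
  position of Xander: 3
  position of Rupert: 4
  position of Judy: 5

Oscar is at position 2; the skip-level manager is 2 steps up the chain, i.e. position 0: Ivan.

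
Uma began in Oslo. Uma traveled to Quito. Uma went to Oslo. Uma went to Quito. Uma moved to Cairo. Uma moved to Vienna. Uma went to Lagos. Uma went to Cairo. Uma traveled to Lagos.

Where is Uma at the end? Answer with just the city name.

Tracking Uma's location:
Start: Uma is in Oslo.
After move 1: Oslo -> Quito. Uma is in Quito.
After move 2: Quito -> Oslo. Uma is in Oslo.
After move 3: Oslo -> Quito. Uma is in Quito.
After move 4: Quito -> Cairo. Uma is in Cairo.
After move 5: Cairo -> Vienna. Uma is in Vienna.
After move 6: Vienna -> Lagos. Uma is in Lagos.
After move 7: Lagos -> Cairo. Uma is in Cairo.
After move 8: Cairo -> Lagos. Uma is in Lagos.

Answer: Lagos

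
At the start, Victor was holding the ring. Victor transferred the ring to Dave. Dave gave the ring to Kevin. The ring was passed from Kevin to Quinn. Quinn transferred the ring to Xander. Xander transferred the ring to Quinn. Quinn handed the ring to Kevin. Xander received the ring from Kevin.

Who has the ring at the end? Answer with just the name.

Tracking the ring through each event:
Start: Victor has the ring.
After event 1: Dave has the ring.
After event 2: Kevin has the ring.
After event 3: Quinn has the ring.
After event 4: Xander has the ring.
After event 5: Quinn has the ring.
After event 6: Kevin has the ring.
After event 7: Xander has the ring.

Answer: Xander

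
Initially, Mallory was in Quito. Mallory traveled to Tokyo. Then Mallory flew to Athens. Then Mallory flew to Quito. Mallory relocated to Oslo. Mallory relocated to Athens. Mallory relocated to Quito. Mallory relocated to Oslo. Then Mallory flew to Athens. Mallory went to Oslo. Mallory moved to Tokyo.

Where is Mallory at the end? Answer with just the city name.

Tracking Mallory's location:
Start: Mallory is in Quito.
After move 1: Quito -> Tokyo. Mallory is in Tokyo.
After move 2: Tokyo -> Athens. Mallory is in Athens.
After move 3: Athens -> Quito. Mallory is in Quito.
After move 4: Quito -> Oslo. Mallory is in Oslo.
After move 5: Oslo -> Athens. Mallory is in Athens.
After move 6: Athens -> Quito. Mallory is in Quito.
After move 7: Quito -> Oslo. Mallory is in Oslo.
After move 8: Oslo -> Athens. Mallory is in Athens.
After move 9: Athens -> Oslo. Mallory is in Oslo.
After move 10: Oslo -> Tokyo. Mallory is in Tokyo.

Answer: Tokyo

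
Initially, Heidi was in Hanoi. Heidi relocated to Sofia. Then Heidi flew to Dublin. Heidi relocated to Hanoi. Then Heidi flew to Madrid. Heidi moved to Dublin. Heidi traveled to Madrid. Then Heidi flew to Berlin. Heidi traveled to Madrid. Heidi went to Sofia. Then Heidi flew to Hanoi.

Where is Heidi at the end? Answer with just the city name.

Answer: Hanoi

Derivation:
Tracking Heidi's location:
Start: Heidi is in Hanoi.
After move 1: Hanoi -> Sofia. Heidi is in Sofia.
After move 2: Sofia -> Dublin. Heidi is in Dublin.
After move 3: Dublin -> Hanoi. Heidi is in Hanoi.
After move 4: Hanoi -> Madrid. Heidi is in Madrid.
After move 5: Madrid -> Dublin. Heidi is in Dublin.
After move 6: Dublin -> Madrid. Heidi is in Madrid.
After move 7: Madrid -> Berlin. Heidi is in Berlin.
After move 8: Berlin -> Madrid. Heidi is in Madrid.
After move 9: Madrid -> Sofia. Heidi is in Sofia.
After move 10: Sofia -> Hanoi. Heidi is in Hanoi.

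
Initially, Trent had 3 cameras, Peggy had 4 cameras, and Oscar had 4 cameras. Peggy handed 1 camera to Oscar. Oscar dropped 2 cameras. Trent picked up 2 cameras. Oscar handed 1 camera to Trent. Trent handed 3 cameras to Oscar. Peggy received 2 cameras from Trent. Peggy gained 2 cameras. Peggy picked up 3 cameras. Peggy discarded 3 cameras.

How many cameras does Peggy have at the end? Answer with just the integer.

Tracking counts step by step:
Start: Trent=3, Peggy=4, Oscar=4
Event 1 (Peggy -> Oscar, 1): Peggy: 4 -> 3, Oscar: 4 -> 5. State: Trent=3, Peggy=3, Oscar=5
Event 2 (Oscar -2): Oscar: 5 -> 3. State: Trent=3, Peggy=3, Oscar=3
Event 3 (Trent +2): Trent: 3 -> 5. State: Trent=5, Peggy=3, Oscar=3
Event 4 (Oscar -> Trent, 1): Oscar: 3 -> 2, Trent: 5 -> 6. State: Trent=6, Peggy=3, Oscar=2
Event 5 (Trent -> Oscar, 3): Trent: 6 -> 3, Oscar: 2 -> 5. State: Trent=3, Peggy=3, Oscar=5
Event 6 (Trent -> Peggy, 2): Trent: 3 -> 1, Peggy: 3 -> 5. State: Trent=1, Peggy=5, Oscar=5
Event 7 (Peggy +2): Peggy: 5 -> 7. State: Trent=1, Peggy=7, Oscar=5
Event 8 (Peggy +3): Peggy: 7 -> 10. State: Trent=1, Peggy=10, Oscar=5
Event 9 (Peggy -3): Peggy: 10 -> 7. State: Trent=1, Peggy=7, Oscar=5

Peggy's final count: 7

Answer: 7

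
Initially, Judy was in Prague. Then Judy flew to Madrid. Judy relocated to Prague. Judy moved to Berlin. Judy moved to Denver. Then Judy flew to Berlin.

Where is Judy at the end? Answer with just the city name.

Tracking Judy's location:
Start: Judy is in Prague.
After move 1: Prague -> Madrid. Judy is in Madrid.
After move 2: Madrid -> Prague. Judy is in Prague.
After move 3: Prague -> Berlin. Judy is in Berlin.
After move 4: Berlin -> Denver. Judy is in Denver.
After move 5: Denver -> Berlin. Judy is in Berlin.

Answer: Berlin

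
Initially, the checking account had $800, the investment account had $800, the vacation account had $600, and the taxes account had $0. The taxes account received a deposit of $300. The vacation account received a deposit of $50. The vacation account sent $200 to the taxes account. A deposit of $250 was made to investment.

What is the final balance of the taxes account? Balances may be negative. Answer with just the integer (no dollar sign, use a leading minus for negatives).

Answer: 500

Derivation:
Tracking account balances step by step:
Start: checking=800, investment=800, vacation=600, taxes=0
Event 1 (deposit 300 to taxes): taxes: 0 + 300 = 300. Balances: checking=800, investment=800, vacation=600, taxes=300
Event 2 (deposit 50 to vacation): vacation: 600 + 50 = 650. Balances: checking=800, investment=800, vacation=650, taxes=300
Event 3 (transfer 200 vacation -> taxes): vacation: 650 - 200 = 450, taxes: 300 + 200 = 500. Balances: checking=800, investment=800, vacation=450, taxes=500
Event 4 (deposit 250 to investment): investment: 800 + 250 = 1050. Balances: checking=800, investment=1050, vacation=450, taxes=500

Final balance of taxes: 500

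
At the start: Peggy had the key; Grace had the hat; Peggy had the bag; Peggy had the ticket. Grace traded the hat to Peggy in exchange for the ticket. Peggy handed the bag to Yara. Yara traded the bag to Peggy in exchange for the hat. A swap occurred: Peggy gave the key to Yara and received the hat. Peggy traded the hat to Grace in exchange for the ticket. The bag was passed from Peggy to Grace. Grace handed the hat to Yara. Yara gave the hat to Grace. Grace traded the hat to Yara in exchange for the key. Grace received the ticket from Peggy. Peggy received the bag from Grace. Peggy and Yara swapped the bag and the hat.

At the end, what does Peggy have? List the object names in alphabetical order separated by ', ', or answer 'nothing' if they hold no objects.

Answer: hat

Derivation:
Tracking all object holders:
Start: key:Peggy, hat:Grace, bag:Peggy, ticket:Peggy
Event 1 (swap hat<->ticket: now hat:Peggy, ticket:Grace). State: key:Peggy, hat:Peggy, bag:Peggy, ticket:Grace
Event 2 (give bag: Peggy -> Yara). State: key:Peggy, hat:Peggy, bag:Yara, ticket:Grace
Event 3 (swap bag<->hat: now bag:Peggy, hat:Yara). State: key:Peggy, hat:Yara, bag:Peggy, ticket:Grace
Event 4 (swap key<->hat: now key:Yara, hat:Peggy). State: key:Yara, hat:Peggy, bag:Peggy, ticket:Grace
Event 5 (swap hat<->ticket: now hat:Grace, ticket:Peggy). State: key:Yara, hat:Grace, bag:Peggy, ticket:Peggy
Event 6 (give bag: Peggy -> Grace). State: key:Yara, hat:Grace, bag:Grace, ticket:Peggy
Event 7 (give hat: Grace -> Yara). State: key:Yara, hat:Yara, bag:Grace, ticket:Peggy
Event 8 (give hat: Yara -> Grace). State: key:Yara, hat:Grace, bag:Grace, ticket:Peggy
Event 9 (swap hat<->key: now hat:Yara, key:Grace). State: key:Grace, hat:Yara, bag:Grace, ticket:Peggy
Event 10 (give ticket: Peggy -> Grace). State: key:Grace, hat:Yara, bag:Grace, ticket:Grace
Event 11 (give bag: Grace -> Peggy). State: key:Grace, hat:Yara, bag:Peggy, ticket:Grace
Event 12 (swap bag<->hat: now bag:Yara, hat:Peggy). State: key:Grace, hat:Peggy, bag:Yara, ticket:Grace

Final state: key:Grace, hat:Peggy, bag:Yara, ticket:Grace
Peggy holds: hat.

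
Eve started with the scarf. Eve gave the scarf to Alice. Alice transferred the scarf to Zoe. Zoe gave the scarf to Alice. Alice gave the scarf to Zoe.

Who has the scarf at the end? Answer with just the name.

Answer: Zoe

Derivation:
Tracking the scarf through each event:
Start: Eve has the scarf.
After event 1: Alice has the scarf.
After event 2: Zoe has the scarf.
After event 3: Alice has the scarf.
After event 4: Zoe has the scarf.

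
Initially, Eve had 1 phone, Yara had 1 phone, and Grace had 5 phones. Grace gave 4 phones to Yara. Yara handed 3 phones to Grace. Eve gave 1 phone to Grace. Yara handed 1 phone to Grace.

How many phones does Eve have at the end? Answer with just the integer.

Answer: 0

Derivation:
Tracking counts step by step:
Start: Eve=1, Yara=1, Grace=5
Event 1 (Grace -> Yara, 4): Grace: 5 -> 1, Yara: 1 -> 5. State: Eve=1, Yara=5, Grace=1
Event 2 (Yara -> Grace, 3): Yara: 5 -> 2, Grace: 1 -> 4. State: Eve=1, Yara=2, Grace=4
Event 3 (Eve -> Grace, 1): Eve: 1 -> 0, Grace: 4 -> 5. State: Eve=0, Yara=2, Grace=5
Event 4 (Yara -> Grace, 1): Yara: 2 -> 1, Grace: 5 -> 6. State: Eve=0, Yara=1, Grace=6

Eve's final count: 0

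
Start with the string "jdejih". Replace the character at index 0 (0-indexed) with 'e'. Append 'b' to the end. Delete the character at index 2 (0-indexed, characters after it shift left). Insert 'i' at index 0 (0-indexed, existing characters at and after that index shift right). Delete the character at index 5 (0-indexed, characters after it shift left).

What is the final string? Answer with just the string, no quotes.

Answer: iedjib

Derivation:
Applying each edit step by step:
Start: "jdejih"
Op 1 (replace idx 0: 'j' -> 'e'): "jdejih" -> "edejih"
Op 2 (append 'b'): "edejih" -> "edejihb"
Op 3 (delete idx 2 = 'e'): "edejihb" -> "edjihb"
Op 4 (insert 'i' at idx 0): "edjihb" -> "iedjihb"
Op 5 (delete idx 5 = 'h'): "iedjihb" -> "iedjib"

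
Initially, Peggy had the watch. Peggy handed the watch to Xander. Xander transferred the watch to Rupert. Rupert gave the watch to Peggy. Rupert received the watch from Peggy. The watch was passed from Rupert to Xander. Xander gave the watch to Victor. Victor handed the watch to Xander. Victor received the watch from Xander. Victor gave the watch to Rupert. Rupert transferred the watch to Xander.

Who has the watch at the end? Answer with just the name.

Answer: Xander

Derivation:
Tracking the watch through each event:
Start: Peggy has the watch.
After event 1: Xander has the watch.
After event 2: Rupert has the watch.
After event 3: Peggy has the watch.
After event 4: Rupert has the watch.
After event 5: Xander has the watch.
After event 6: Victor has the watch.
After event 7: Xander has the watch.
After event 8: Victor has the watch.
After event 9: Rupert has the watch.
After event 10: Xander has the watch.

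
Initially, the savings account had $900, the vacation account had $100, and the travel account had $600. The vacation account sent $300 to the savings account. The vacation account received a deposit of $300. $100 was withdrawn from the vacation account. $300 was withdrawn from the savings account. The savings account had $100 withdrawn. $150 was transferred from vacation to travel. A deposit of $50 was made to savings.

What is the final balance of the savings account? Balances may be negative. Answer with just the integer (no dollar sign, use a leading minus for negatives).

Tracking account balances step by step:
Start: savings=900, vacation=100, travel=600
Event 1 (transfer 300 vacation -> savings): vacation: 100 - 300 = -200, savings: 900 + 300 = 1200. Balances: savings=1200, vacation=-200, travel=600
Event 2 (deposit 300 to vacation): vacation: -200 + 300 = 100. Balances: savings=1200, vacation=100, travel=600
Event 3 (withdraw 100 from vacation): vacation: 100 - 100 = 0. Balances: savings=1200, vacation=0, travel=600
Event 4 (withdraw 300 from savings): savings: 1200 - 300 = 900. Balances: savings=900, vacation=0, travel=600
Event 5 (withdraw 100 from savings): savings: 900 - 100 = 800. Balances: savings=800, vacation=0, travel=600
Event 6 (transfer 150 vacation -> travel): vacation: 0 - 150 = -150, travel: 600 + 150 = 750. Balances: savings=800, vacation=-150, travel=750
Event 7 (deposit 50 to savings): savings: 800 + 50 = 850. Balances: savings=850, vacation=-150, travel=750

Final balance of savings: 850

Answer: 850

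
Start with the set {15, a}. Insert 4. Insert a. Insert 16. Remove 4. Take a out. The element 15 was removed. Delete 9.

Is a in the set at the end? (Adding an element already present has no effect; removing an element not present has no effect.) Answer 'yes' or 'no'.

Answer: no

Derivation:
Tracking the set through each operation:
Start: {15, a}
Event 1 (add 4): added. Set: {15, 4, a}
Event 2 (add a): already present, no change. Set: {15, 4, a}
Event 3 (add 16): added. Set: {15, 16, 4, a}
Event 4 (remove 4): removed. Set: {15, 16, a}
Event 5 (remove a): removed. Set: {15, 16}
Event 6 (remove 15): removed. Set: {16}
Event 7 (remove 9): not present, no change. Set: {16}

Final set: {16} (size 1)
a is NOT in the final set.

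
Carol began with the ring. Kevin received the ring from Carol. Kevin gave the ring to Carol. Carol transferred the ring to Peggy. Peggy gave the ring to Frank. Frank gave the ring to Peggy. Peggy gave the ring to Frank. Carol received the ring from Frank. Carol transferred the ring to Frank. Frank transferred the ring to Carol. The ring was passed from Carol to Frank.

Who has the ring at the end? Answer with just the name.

Tracking the ring through each event:
Start: Carol has the ring.
After event 1: Kevin has the ring.
After event 2: Carol has the ring.
After event 3: Peggy has the ring.
After event 4: Frank has the ring.
After event 5: Peggy has the ring.
After event 6: Frank has the ring.
After event 7: Carol has the ring.
After event 8: Frank has the ring.
After event 9: Carol has the ring.
After event 10: Frank has the ring.

Answer: Frank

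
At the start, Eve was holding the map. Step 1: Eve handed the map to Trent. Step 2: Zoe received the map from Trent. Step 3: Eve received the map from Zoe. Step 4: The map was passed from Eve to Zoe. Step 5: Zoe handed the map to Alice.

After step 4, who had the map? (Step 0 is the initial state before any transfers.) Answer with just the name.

Tracking the map holder through step 4:
After step 0 (start): Eve
After step 1: Trent
After step 2: Zoe
After step 3: Eve
After step 4: Zoe

At step 4, the holder is Zoe.

Answer: Zoe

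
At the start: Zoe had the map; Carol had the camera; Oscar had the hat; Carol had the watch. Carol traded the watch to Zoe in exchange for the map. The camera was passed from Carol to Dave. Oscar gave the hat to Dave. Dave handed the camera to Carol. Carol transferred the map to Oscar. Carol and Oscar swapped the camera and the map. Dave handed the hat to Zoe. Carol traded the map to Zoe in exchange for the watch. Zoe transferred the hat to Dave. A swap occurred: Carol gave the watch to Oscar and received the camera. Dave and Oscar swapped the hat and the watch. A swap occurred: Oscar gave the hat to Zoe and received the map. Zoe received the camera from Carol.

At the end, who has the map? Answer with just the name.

Tracking all object holders:
Start: map:Zoe, camera:Carol, hat:Oscar, watch:Carol
Event 1 (swap watch<->map: now watch:Zoe, map:Carol). State: map:Carol, camera:Carol, hat:Oscar, watch:Zoe
Event 2 (give camera: Carol -> Dave). State: map:Carol, camera:Dave, hat:Oscar, watch:Zoe
Event 3 (give hat: Oscar -> Dave). State: map:Carol, camera:Dave, hat:Dave, watch:Zoe
Event 4 (give camera: Dave -> Carol). State: map:Carol, camera:Carol, hat:Dave, watch:Zoe
Event 5 (give map: Carol -> Oscar). State: map:Oscar, camera:Carol, hat:Dave, watch:Zoe
Event 6 (swap camera<->map: now camera:Oscar, map:Carol). State: map:Carol, camera:Oscar, hat:Dave, watch:Zoe
Event 7 (give hat: Dave -> Zoe). State: map:Carol, camera:Oscar, hat:Zoe, watch:Zoe
Event 8 (swap map<->watch: now map:Zoe, watch:Carol). State: map:Zoe, camera:Oscar, hat:Zoe, watch:Carol
Event 9 (give hat: Zoe -> Dave). State: map:Zoe, camera:Oscar, hat:Dave, watch:Carol
Event 10 (swap watch<->camera: now watch:Oscar, camera:Carol). State: map:Zoe, camera:Carol, hat:Dave, watch:Oscar
Event 11 (swap hat<->watch: now hat:Oscar, watch:Dave). State: map:Zoe, camera:Carol, hat:Oscar, watch:Dave
Event 12 (swap hat<->map: now hat:Zoe, map:Oscar). State: map:Oscar, camera:Carol, hat:Zoe, watch:Dave
Event 13 (give camera: Carol -> Zoe). State: map:Oscar, camera:Zoe, hat:Zoe, watch:Dave

Final state: map:Oscar, camera:Zoe, hat:Zoe, watch:Dave
The map is held by Oscar.

Answer: Oscar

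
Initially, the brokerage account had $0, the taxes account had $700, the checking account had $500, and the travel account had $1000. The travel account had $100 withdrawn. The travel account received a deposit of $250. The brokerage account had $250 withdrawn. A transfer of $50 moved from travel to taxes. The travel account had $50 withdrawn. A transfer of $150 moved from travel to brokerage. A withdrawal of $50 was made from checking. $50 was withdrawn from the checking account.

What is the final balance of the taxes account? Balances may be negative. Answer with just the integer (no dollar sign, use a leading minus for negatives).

Answer: 750

Derivation:
Tracking account balances step by step:
Start: brokerage=0, taxes=700, checking=500, travel=1000
Event 1 (withdraw 100 from travel): travel: 1000 - 100 = 900. Balances: brokerage=0, taxes=700, checking=500, travel=900
Event 2 (deposit 250 to travel): travel: 900 + 250 = 1150. Balances: brokerage=0, taxes=700, checking=500, travel=1150
Event 3 (withdraw 250 from brokerage): brokerage: 0 - 250 = -250. Balances: brokerage=-250, taxes=700, checking=500, travel=1150
Event 4 (transfer 50 travel -> taxes): travel: 1150 - 50 = 1100, taxes: 700 + 50 = 750. Balances: brokerage=-250, taxes=750, checking=500, travel=1100
Event 5 (withdraw 50 from travel): travel: 1100 - 50 = 1050. Balances: brokerage=-250, taxes=750, checking=500, travel=1050
Event 6 (transfer 150 travel -> brokerage): travel: 1050 - 150 = 900, brokerage: -250 + 150 = -100. Balances: brokerage=-100, taxes=750, checking=500, travel=900
Event 7 (withdraw 50 from checking): checking: 500 - 50 = 450. Balances: brokerage=-100, taxes=750, checking=450, travel=900
Event 8 (withdraw 50 from checking): checking: 450 - 50 = 400. Balances: brokerage=-100, taxes=750, checking=400, travel=900

Final balance of taxes: 750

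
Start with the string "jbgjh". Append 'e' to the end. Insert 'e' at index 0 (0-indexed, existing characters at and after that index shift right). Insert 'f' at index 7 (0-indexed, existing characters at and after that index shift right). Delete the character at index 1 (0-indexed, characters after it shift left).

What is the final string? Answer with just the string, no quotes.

Answer: ebgjhef

Derivation:
Applying each edit step by step:
Start: "jbgjh"
Op 1 (append 'e'): "jbgjh" -> "jbgjhe"
Op 2 (insert 'e' at idx 0): "jbgjhe" -> "ejbgjhe"
Op 3 (insert 'f' at idx 7): "ejbgjhe" -> "ejbgjhef"
Op 4 (delete idx 1 = 'j'): "ejbgjhef" -> "ebgjhef"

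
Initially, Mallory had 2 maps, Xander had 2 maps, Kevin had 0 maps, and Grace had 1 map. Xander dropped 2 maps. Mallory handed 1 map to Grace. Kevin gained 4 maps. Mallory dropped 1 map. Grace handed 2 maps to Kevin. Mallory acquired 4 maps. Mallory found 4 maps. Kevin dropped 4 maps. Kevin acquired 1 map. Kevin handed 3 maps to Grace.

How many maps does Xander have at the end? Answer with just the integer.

Answer: 0

Derivation:
Tracking counts step by step:
Start: Mallory=2, Xander=2, Kevin=0, Grace=1
Event 1 (Xander -2): Xander: 2 -> 0. State: Mallory=2, Xander=0, Kevin=0, Grace=1
Event 2 (Mallory -> Grace, 1): Mallory: 2 -> 1, Grace: 1 -> 2. State: Mallory=1, Xander=0, Kevin=0, Grace=2
Event 3 (Kevin +4): Kevin: 0 -> 4. State: Mallory=1, Xander=0, Kevin=4, Grace=2
Event 4 (Mallory -1): Mallory: 1 -> 0. State: Mallory=0, Xander=0, Kevin=4, Grace=2
Event 5 (Grace -> Kevin, 2): Grace: 2 -> 0, Kevin: 4 -> 6. State: Mallory=0, Xander=0, Kevin=6, Grace=0
Event 6 (Mallory +4): Mallory: 0 -> 4. State: Mallory=4, Xander=0, Kevin=6, Grace=0
Event 7 (Mallory +4): Mallory: 4 -> 8. State: Mallory=8, Xander=0, Kevin=6, Grace=0
Event 8 (Kevin -4): Kevin: 6 -> 2. State: Mallory=8, Xander=0, Kevin=2, Grace=0
Event 9 (Kevin +1): Kevin: 2 -> 3. State: Mallory=8, Xander=0, Kevin=3, Grace=0
Event 10 (Kevin -> Grace, 3): Kevin: 3 -> 0, Grace: 0 -> 3. State: Mallory=8, Xander=0, Kevin=0, Grace=3

Xander's final count: 0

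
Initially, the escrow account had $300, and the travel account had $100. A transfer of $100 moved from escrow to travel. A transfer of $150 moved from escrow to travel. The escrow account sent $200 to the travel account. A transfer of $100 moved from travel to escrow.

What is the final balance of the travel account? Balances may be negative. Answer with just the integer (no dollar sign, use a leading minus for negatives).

Answer: 450

Derivation:
Tracking account balances step by step:
Start: escrow=300, travel=100
Event 1 (transfer 100 escrow -> travel): escrow: 300 - 100 = 200, travel: 100 + 100 = 200. Balances: escrow=200, travel=200
Event 2 (transfer 150 escrow -> travel): escrow: 200 - 150 = 50, travel: 200 + 150 = 350. Balances: escrow=50, travel=350
Event 3 (transfer 200 escrow -> travel): escrow: 50 - 200 = -150, travel: 350 + 200 = 550. Balances: escrow=-150, travel=550
Event 4 (transfer 100 travel -> escrow): travel: 550 - 100 = 450, escrow: -150 + 100 = -50. Balances: escrow=-50, travel=450

Final balance of travel: 450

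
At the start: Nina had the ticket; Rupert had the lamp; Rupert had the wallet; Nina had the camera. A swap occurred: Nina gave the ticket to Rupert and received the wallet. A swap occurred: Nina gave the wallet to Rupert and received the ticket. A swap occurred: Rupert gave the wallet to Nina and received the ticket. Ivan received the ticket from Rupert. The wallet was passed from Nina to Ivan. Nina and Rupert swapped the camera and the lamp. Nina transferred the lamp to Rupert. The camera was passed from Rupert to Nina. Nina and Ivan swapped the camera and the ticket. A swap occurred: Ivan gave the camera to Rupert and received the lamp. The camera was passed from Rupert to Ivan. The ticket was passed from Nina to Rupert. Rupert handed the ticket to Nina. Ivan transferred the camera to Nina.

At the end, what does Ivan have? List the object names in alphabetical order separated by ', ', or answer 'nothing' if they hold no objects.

Answer: lamp, wallet

Derivation:
Tracking all object holders:
Start: ticket:Nina, lamp:Rupert, wallet:Rupert, camera:Nina
Event 1 (swap ticket<->wallet: now ticket:Rupert, wallet:Nina). State: ticket:Rupert, lamp:Rupert, wallet:Nina, camera:Nina
Event 2 (swap wallet<->ticket: now wallet:Rupert, ticket:Nina). State: ticket:Nina, lamp:Rupert, wallet:Rupert, camera:Nina
Event 3 (swap wallet<->ticket: now wallet:Nina, ticket:Rupert). State: ticket:Rupert, lamp:Rupert, wallet:Nina, camera:Nina
Event 4 (give ticket: Rupert -> Ivan). State: ticket:Ivan, lamp:Rupert, wallet:Nina, camera:Nina
Event 5 (give wallet: Nina -> Ivan). State: ticket:Ivan, lamp:Rupert, wallet:Ivan, camera:Nina
Event 6 (swap camera<->lamp: now camera:Rupert, lamp:Nina). State: ticket:Ivan, lamp:Nina, wallet:Ivan, camera:Rupert
Event 7 (give lamp: Nina -> Rupert). State: ticket:Ivan, lamp:Rupert, wallet:Ivan, camera:Rupert
Event 8 (give camera: Rupert -> Nina). State: ticket:Ivan, lamp:Rupert, wallet:Ivan, camera:Nina
Event 9 (swap camera<->ticket: now camera:Ivan, ticket:Nina). State: ticket:Nina, lamp:Rupert, wallet:Ivan, camera:Ivan
Event 10 (swap camera<->lamp: now camera:Rupert, lamp:Ivan). State: ticket:Nina, lamp:Ivan, wallet:Ivan, camera:Rupert
Event 11 (give camera: Rupert -> Ivan). State: ticket:Nina, lamp:Ivan, wallet:Ivan, camera:Ivan
Event 12 (give ticket: Nina -> Rupert). State: ticket:Rupert, lamp:Ivan, wallet:Ivan, camera:Ivan
Event 13 (give ticket: Rupert -> Nina). State: ticket:Nina, lamp:Ivan, wallet:Ivan, camera:Ivan
Event 14 (give camera: Ivan -> Nina). State: ticket:Nina, lamp:Ivan, wallet:Ivan, camera:Nina

Final state: ticket:Nina, lamp:Ivan, wallet:Ivan, camera:Nina
Ivan holds: lamp, wallet.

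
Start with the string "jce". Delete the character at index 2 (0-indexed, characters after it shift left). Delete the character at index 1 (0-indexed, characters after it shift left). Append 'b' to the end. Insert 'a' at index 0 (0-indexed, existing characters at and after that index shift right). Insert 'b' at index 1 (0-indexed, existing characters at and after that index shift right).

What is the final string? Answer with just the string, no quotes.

Applying each edit step by step:
Start: "jce"
Op 1 (delete idx 2 = 'e'): "jce" -> "jc"
Op 2 (delete idx 1 = 'c'): "jc" -> "j"
Op 3 (append 'b'): "j" -> "jb"
Op 4 (insert 'a' at idx 0): "jb" -> "ajb"
Op 5 (insert 'b' at idx 1): "ajb" -> "abjb"

Answer: abjb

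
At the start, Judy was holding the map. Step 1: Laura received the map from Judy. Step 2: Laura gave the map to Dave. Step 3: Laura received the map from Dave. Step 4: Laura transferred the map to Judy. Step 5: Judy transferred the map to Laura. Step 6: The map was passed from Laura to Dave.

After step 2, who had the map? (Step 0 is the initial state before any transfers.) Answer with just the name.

Answer: Dave

Derivation:
Tracking the map holder through step 2:
After step 0 (start): Judy
After step 1: Laura
After step 2: Dave

At step 2, the holder is Dave.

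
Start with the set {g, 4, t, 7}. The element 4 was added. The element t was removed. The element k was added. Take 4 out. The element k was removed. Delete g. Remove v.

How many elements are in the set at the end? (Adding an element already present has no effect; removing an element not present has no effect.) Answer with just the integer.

Answer: 1

Derivation:
Tracking the set through each operation:
Start: {4, 7, g, t}
Event 1 (add 4): already present, no change. Set: {4, 7, g, t}
Event 2 (remove t): removed. Set: {4, 7, g}
Event 3 (add k): added. Set: {4, 7, g, k}
Event 4 (remove 4): removed. Set: {7, g, k}
Event 5 (remove k): removed. Set: {7, g}
Event 6 (remove g): removed. Set: {7}
Event 7 (remove v): not present, no change. Set: {7}

Final set: {7} (size 1)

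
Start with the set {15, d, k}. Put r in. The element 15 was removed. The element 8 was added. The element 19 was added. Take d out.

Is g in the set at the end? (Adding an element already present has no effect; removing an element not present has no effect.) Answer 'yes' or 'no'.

Answer: no

Derivation:
Tracking the set through each operation:
Start: {15, d, k}
Event 1 (add r): added. Set: {15, d, k, r}
Event 2 (remove 15): removed. Set: {d, k, r}
Event 3 (add 8): added. Set: {8, d, k, r}
Event 4 (add 19): added. Set: {19, 8, d, k, r}
Event 5 (remove d): removed. Set: {19, 8, k, r}

Final set: {19, 8, k, r} (size 4)
g is NOT in the final set.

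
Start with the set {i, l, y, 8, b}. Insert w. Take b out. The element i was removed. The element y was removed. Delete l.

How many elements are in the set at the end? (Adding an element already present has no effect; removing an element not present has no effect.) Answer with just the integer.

Answer: 2

Derivation:
Tracking the set through each operation:
Start: {8, b, i, l, y}
Event 1 (add w): added. Set: {8, b, i, l, w, y}
Event 2 (remove b): removed. Set: {8, i, l, w, y}
Event 3 (remove i): removed. Set: {8, l, w, y}
Event 4 (remove y): removed. Set: {8, l, w}
Event 5 (remove l): removed. Set: {8, w}

Final set: {8, w} (size 2)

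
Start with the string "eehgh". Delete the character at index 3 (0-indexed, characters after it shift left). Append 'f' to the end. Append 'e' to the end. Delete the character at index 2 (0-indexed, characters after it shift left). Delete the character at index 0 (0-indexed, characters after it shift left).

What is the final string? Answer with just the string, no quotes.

Answer: ehfe

Derivation:
Applying each edit step by step:
Start: "eehgh"
Op 1 (delete idx 3 = 'g'): "eehgh" -> "eehh"
Op 2 (append 'f'): "eehh" -> "eehhf"
Op 3 (append 'e'): "eehhf" -> "eehhfe"
Op 4 (delete idx 2 = 'h'): "eehhfe" -> "eehfe"
Op 5 (delete idx 0 = 'e'): "eehfe" -> "ehfe"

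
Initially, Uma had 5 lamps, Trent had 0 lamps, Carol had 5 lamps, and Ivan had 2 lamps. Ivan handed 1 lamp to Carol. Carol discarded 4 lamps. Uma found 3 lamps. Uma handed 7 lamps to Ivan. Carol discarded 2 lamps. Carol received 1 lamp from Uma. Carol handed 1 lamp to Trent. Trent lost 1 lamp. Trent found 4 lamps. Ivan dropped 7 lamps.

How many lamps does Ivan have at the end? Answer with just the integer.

Answer: 1

Derivation:
Tracking counts step by step:
Start: Uma=5, Trent=0, Carol=5, Ivan=2
Event 1 (Ivan -> Carol, 1): Ivan: 2 -> 1, Carol: 5 -> 6. State: Uma=5, Trent=0, Carol=6, Ivan=1
Event 2 (Carol -4): Carol: 6 -> 2. State: Uma=5, Trent=0, Carol=2, Ivan=1
Event 3 (Uma +3): Uma: 5 -> 8. State: Uma=8, Trent=0, Carol=2, Ivan=1
Event 4 (Uma -> Ivan, 7): Uma: 8 -> 1, Ivan: 1 -> 8. State: Uma=1, Trent=0, Carol=2, Ivan=8
Event 5 (Carol -2): Carol: 2 -> 0. State: Uma=1, Trent=0, Carol=0, Ivan=8
Event 6 (Uma -> Carol, 1): Uma: 1 -> 0, Carol: 0 -> 1. State: Uma=0, Trent=0, Carol=1, Ivan=8
Event 7 (Carol -> Trent, 1): Carol: 1 -> 0, Trent: 0 -> 1. State: Uma=0, Trent=1, Carol=0, Ivan=8
Event 8 (Trent -1): Trent: 1 -> 0. State: Uma=0, Trent=0, Carol=0, Ivan=8
Event 9 (Trent +4): Trent: 0 -> 4. State: Uma=0, Trent=4, Carol=0, Ivan=8
Event 10 (Ivan -7): Ivan: 8 -> 1. State: Uma=0, Trent=4, Carol=0, Ivan=1

Ivan's final count: 1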